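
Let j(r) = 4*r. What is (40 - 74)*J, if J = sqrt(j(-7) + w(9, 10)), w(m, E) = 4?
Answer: -68*I*sqrt(6) ≈ -166.57*I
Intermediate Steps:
J = 2*I*sqrt(6) (J = sqrt(4*(-7) + 4) = sqrt(-28 + 4) = sqrt(-24) = 2*I*sqrt(6) ≈ 4.899*I)
(40 - 74)*J = (40 - 74)*(2*I*sqrt(6)) = -68*I*sqrt(6)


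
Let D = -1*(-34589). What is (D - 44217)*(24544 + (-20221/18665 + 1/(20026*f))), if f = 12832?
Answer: -283347130953785627391/1199103210320 ≈ -2.3630e+8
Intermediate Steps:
D = 34589
(D - 44217)*(24544 + (-20221/18665 + 1/(20026*f))) = (34589 - 44217)*(24544 + (-20221/18665 + 1/(20026*12832))) = -9628*(24544 + (-20221*1/18665 + (1/20026)*(1/12832))) = -9628*(24544 + (-20221/18665 + 1/256973632)) = -9628*(24544 - 5196263794007/4796412841280) = -9628*117717960512582313/4796412841280 = -283347130953785627391/1199103210320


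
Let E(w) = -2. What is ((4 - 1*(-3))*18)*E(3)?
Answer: -252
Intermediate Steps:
((4 - 1*(-3))*18)*E(3) = ((4 - 1*(-3))*18)*(-2) = ((4 + 3)*18)*(-2) = (7*18)*(-2) = 126*(-2) = -252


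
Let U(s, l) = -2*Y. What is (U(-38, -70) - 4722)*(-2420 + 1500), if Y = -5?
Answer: 4335040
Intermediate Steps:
U(s, l) = 10 (U(s, l) = -2*(-5) = 10)
(U(-38, -70) - 4722)*(-2420 + 1500) = (10 - 4722)*(-2420 + 1500) = -4712*(-920) = 4335040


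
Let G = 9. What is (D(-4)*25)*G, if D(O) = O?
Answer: -900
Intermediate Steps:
(D(-4)*25)*G = -4*25*9 = -100*9 = -900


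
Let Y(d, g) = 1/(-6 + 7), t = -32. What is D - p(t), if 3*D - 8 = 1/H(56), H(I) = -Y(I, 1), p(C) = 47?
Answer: -134/3 ≈ -44.667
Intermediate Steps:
Y(d, g) = 1 (Y(d, g) = 1/1 = 1)
H(I) = -1 (H(I) = -1*1 = -1)
D = 7/3 (D = 8/3 + (⅓)/(-1) = 8/3 + (⅓)*(-1) = 8/3 - ⅓ = 7/3 ≈ 2.3333)
D - p(t) = 7/3 - 1*47 = 7/3 - 47 = -134/3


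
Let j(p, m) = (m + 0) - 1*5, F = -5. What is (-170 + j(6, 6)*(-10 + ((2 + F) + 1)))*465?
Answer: -84630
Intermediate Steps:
j(p, m) = -5 + m (j(p, m) = m - 5 = -5 + m)
(-170 + j(6, 6)*(-10 + ((2 + F) + 1)))*465 = (-170 + (-5 + 6)*(-10 + ((2 - 5) + 1)))*465 = (-170 + 1*(-10 + (-3 + 1)))*465 = (-170 + 1*(-10 - 2))*465 = (-170 + 1*(-12))*465 = (-170 - 12)*465 = -182*465 = -84630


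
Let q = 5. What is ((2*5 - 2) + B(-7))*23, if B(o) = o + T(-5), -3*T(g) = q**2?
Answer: -506/3 ≈ -168.67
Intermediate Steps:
T(g) = -25/3 (T(g) = -1/3*5**2 = -1/3*25 = -25/3)
B(o) = -25/3 + o (B(o) = o - 25/3 = -25/3 + o)
((2*5 - 2) + B(-7))*23 = ((2*5 - 2) + (-25/3 - 7))*23 = ((10 - 2) - 46/3)*23 = (8 - 46/3)*23 = -22/3*23 = -506/3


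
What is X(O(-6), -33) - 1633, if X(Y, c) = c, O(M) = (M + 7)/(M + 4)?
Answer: -1666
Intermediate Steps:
O(M) = (7 + M)/(4 + M)
X(O(-6), -33) - 1633 = -33 - 1633 = -1666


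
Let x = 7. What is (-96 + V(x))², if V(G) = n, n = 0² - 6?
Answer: 10404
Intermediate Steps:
n = -6 (n = 0 - 6 = -6)
V(G) = -6
(-96 + V(x))² = (-96 - 6)² = (-102)² = 10404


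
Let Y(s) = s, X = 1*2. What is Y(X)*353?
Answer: 706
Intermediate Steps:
X = 2
Y(X)*353 = 2*353 = 706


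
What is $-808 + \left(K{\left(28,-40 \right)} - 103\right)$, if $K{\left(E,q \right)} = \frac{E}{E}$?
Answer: $-910$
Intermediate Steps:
$K{\left(E,q \right)} = 1$
$-808 + \left(K{\left(28,-40 \right)} - 103\right) = -808 + \left(1 - 103\right) = -808 - 102 = -910$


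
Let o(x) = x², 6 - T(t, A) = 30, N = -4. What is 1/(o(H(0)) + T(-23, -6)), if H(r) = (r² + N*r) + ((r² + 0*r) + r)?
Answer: -1/24 ≈ -0.041667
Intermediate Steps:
T(t, A) = -24 (T(t, A) = 6 - 1*30 = 6 - 30 = -24)
H(r) = -3*r + 2*r² (H(r) = (r² - 4*r) + ((r² + 0*r) + r) = (r² - 4*r) + ((r² + 0) + r) = (r² - 4*r) + (r² + r) = (r² - 4*r) + (r + r²) = -3*r + 2*r²)
1/(o(H(0)) + T(-23, -6)) = 1/((0*(-3 + 2*0))² - 24) = 1/((0*(-3 + 0))² - 24) = 1/((0*(-3))² - 24) = 1/(0² - 24) = 1/(0 - 24) = 1/(-24) = -1/24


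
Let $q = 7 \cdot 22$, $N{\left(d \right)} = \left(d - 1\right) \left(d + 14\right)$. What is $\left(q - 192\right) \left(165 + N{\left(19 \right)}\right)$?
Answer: $-28842$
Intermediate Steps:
$N{\left(d \right)} = \left(-1 + d\right) \left(14 + d\right)$
$q = 154$
$\left(q - 192\right) \left(165 + N{\left(19 \right)}\right) = \left(154 - 192\right) \left(165 + \left(-14 + 19^{2} + 13 \cdot 19\right)\right) = \left(154 - 192\right) \left(165 + \left(-14 + 361 + 247\right)\right) = - 38 \left(165 + 594\right) = \left(-38\right) 759 = -28842$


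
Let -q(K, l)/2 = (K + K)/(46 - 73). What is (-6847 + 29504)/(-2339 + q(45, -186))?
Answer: -67971/6997 ≈ -9.7143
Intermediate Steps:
q(K, l) = 4*K/27 (q(K, l) = -2*(K + K)/(46 - 73) = -2*2*K/(-27) = -2*2*K*(-1)/27 = -(-4)*K/27 = 4*K/27)
(-6847 + 29504)/(-2339 + q(45, -186)) = (-6847 + 29504)/(-2339 + (4/27)*45) = 22657/(-2339 + 20/3) = 22657/(-6997/3) = 22657*(-3/6997) = -67971/6997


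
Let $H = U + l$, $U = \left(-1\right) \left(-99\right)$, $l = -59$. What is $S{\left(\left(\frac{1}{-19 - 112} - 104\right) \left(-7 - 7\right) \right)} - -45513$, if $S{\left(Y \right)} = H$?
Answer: $45553$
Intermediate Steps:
$U = 99$
$H = 40$ ($H = 99 - 59 = 40$)
$S{\left(Y \right)} = 40$
$S{\left(\left(\frac{1}{-19 - 112} - 104\right) \left(-7 - 7\right) \right)} - -45513 = 40 - -45513 = 40 + 45513 = 45553$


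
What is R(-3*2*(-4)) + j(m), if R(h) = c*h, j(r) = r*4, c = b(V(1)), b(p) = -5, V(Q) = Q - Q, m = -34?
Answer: -256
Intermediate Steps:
V(Q) = 0
c = -5
j(r) = 4*r
R(h) = -5*h
R(-3*2*(-4)) + j(m) = -5*(-3*2)*(-4) + 4*(-34) = -(-30)*(-4) - 136 = -5*24 - 136 = -120 - 136 = -256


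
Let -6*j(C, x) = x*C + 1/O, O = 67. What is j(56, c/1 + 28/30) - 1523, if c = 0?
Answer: -9236233/6030 ≈ -1531.7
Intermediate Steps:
j(C, x) = -1/402 - C*x/6 (j(C, x) = -(x*C + 1/67)/6 = -(C*x + 1/67)/6 = -(1/67 + C*x)/6 = -1/402 - C*x/6)
j(56, c/1 + 28/30) - 1523 = (-1/402 - ⅙*56*(0/1 + 28/30)) - 1523 = (-1/402 - ⅙*56*(0*1 + 28*(1/30))) - 1523 = (-1/402 - ⅙*56*(0 + 14/15)) - 1523 = (-1/402 - ⅙*56*14/15) - 1523 = (-1/402 - 392/45) - 1523 = -52543/6030 - 1523 = -9236233/6030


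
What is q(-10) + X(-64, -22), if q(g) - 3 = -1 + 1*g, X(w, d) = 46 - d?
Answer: 60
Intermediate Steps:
q(g) = 2 + g (q(g) = 3 + (-1 + 1*g) = 3 + (-1 + g) = 2 + g)
q(-10) + X(-64, -22) = (2 - 10) + (46 - 1*(-22)) = -8 + (46 + 22) = -8 + 68 = 60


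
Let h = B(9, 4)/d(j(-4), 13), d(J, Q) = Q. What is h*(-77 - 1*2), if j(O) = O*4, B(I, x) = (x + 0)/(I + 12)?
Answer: -316/273 ≈ -1.1575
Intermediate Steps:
B(I, x) = x/(12 + I)
j(O) = 4*O
h = 4/273 (h = (4/(12 + 9))/13 = (4/21)*(1/13) = 4/273 ≈ 0.014652)
h*(-77 - 1*2) = 4*(-77 - 1*2)/273 = 4*(-77 - 2)/273 = (4/273)*(-79) = -316/273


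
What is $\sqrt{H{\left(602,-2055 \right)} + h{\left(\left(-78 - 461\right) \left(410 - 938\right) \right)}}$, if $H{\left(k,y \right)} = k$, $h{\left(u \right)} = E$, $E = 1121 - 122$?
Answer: $\sqrt{1601} \approx 40.013$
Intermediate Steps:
$E = 999$
$h{\left(u \right)} = 999$
$\sqrt{H{\left(602,-2055 \right)} + h{\left(\left(-78 - 461\right) \left(410 - 938\right) \right)}} = \sqrt{602 + 999} = \sqrt{1601}$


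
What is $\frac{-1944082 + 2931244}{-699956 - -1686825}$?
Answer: $\frac{987162}{986869} \approx 1.0003$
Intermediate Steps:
$\frac{-1944082 + 2931244}{-699956 - -1686825} = \frac{987162}{-699956 + 1686825} = \frac{987162}{986869}$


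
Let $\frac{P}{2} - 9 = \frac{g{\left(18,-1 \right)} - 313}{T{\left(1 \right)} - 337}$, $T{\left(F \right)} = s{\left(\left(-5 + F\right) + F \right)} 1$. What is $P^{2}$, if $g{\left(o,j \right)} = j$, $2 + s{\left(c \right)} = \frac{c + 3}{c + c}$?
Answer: $\frac{45292900}{114921} \approx 394.12$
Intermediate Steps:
$s{\left(c \right)} = -2 + \frac{3 + c}{2 c}$ ($s{\left(c \right)} = -2 + \frac{c + 3}{c + c} = -2 + \frac{3 + c}{2 c}$)
$T{\left(F \right)} = \frac{3 \left(6 - 2 F\right)}{2 \left(-5 + 2 F\right)}$ ($T{\left(F \right)} = \frac{3 \left(1 - \left(\left(-5 + F\right) + F\right)\right)}{2 \left(\left(-5 + F\right) + F\right)} 1 = \frac{3 \left(1 - \left(-5 + 2 F\right)\right)}{2 \left(-5 + 2 F\right)} 1 = \frac{3 \left(6 - 2 F\right)}{2 \left(-5 + 2 F\right)} 1 = \frac{3 \left(6 - 2 F\right)}{2 \left(-5 + 2 F\right)}$)
$P = \frac{6730}{339}$ ($P = 18 + 2 \frac{-1 - 313}{\frac{3 \left(3 - 1\right)}{-5 + 2 \cdot 1} - 337} = 18 + 2 \left(- \frac{314}{\frac{3 \left(3 - 1\right)}{-5 + 2} - 337}\right) = 18 + 2 \left(- \frac{314}{3 \frac{1}{-3} \cdot 2 - 337}\right) = 18 + 2 \left(- \frac{314}{3 \left(- \frac{1}{3}\right) 2 - 337}\right) = 18 + 2 \left(- \frac{314}{-2 - 337}\right) = 18 + 2 \left(- \frac{314}{-339}\right) = 18 + 2 \left(\left(-314\right) \left(- \frac{1}{339}\right)\right) = 18 + 2 \cdot \frac{314}{339} = 18 + \frac{628}{339} = \frac{6730}{339} \approx 19.853$)
$P^{2} = \left(\frac{6730}{339}\right)^{2} = \frac{45292900}{114921}$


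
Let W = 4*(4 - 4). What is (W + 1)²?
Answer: 1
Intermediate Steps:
W = 0 (W = 4*0 = 0)
(W + 1)² = (0 + 1)² = 1² = 1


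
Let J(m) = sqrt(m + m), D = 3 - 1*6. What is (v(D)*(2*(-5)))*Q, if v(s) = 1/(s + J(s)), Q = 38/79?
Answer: 76/79 + 76*I*sqrt(6)/237 ≈ 0.96203 + 0.78549*I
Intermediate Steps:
D = -3 (D = 3 - 6 = -3)
Q = 38/79 (Q = 38*(1/79) = 38/79 ≈ 0.48101)
J(m) = sqrt(2)*sqrt(m) (J(m) = sqrt(2*m) = sqrt(2)*sqrt(m))
v(s) = 1/(s + sqrt(2)*sqrt(s))
(v(D)*(2*(-5)))*Q = ((2*(-5))/(-3 + sqrt(2)*sqrt(-3)))*(38/79) = (-10/(-3 + sqrt(2)*(I*sqrt(3))))*(38/79) = (-10/(-3 + I*sqrt(6)))*(38/79) = -10/(-3 + I*sqrt(6))*(38/79) = -380/(79*(-3 + I*sqrt(6)))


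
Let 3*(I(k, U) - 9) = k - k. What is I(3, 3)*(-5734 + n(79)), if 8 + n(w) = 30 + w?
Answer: -50697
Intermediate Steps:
I(k, U) = 9 (I(k, U) = 9 + (k - k)/3 = 9 + (1/3)*0 = 9 + 0 = 9)
n(w) = 22 + w (n(w) = -8 + (30 + w) = 22 + w)
I(3, 3)*(-5734 + n(79)) = 9*(-5734 + (22 + 79)) = 9*(-5734 + 101) = 9*(-5633) = -50697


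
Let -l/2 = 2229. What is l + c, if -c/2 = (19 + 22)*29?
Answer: -6836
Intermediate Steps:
c = -2378 (c = -2*(19 + 22)*29 = -82*29 = -2*1189 = -2378)
l = -4458 (l = -2*2229 = -4458)
l + c = -4458 - 2378 = -6836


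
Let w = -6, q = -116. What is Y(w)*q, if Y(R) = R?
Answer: 696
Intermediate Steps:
Y(w)*q = -6*(-116) = 696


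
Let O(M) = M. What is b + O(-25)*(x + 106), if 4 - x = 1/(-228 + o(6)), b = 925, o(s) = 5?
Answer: -407000/223 ≈ -1825.1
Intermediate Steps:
x = 893/223 (x = 4 - 1/(-228 + 5) = 4 - 1/(-223) = 4 - 1*(-1/223) = 4 + 1/223 = 893/223 ≈ 4.0045)
b + O(-25)*(x + 106) = 925 - 25*(893/223 + 106) = 925 - 25*24531/223 = 925 - 613275/223 = -407000/223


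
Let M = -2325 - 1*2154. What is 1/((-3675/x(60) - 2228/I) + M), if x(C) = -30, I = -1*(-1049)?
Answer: -2098/9144393 ≈ -0.00022943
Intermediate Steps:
I = 1049
M = -4479 (M = -2325 - 2154 = -4479)
1/((-3675/x(60) - 2228/I) + M) = 1/((-3675/(-30) - 2228/1049) - 4479) = 1/((-3675*(-1/30) - 2228*1/1049) - 4479) = 1/((245/2 - 2228/1049) - 4479) = 1/(252549/2098 - 4479) = 1/(-9144393/2098) = -2098/9144393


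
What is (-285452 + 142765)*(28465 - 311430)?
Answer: 40375426955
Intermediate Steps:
(-285452 + 142765)*(28465 - 311430) = -142687*(-282965) = 40375426955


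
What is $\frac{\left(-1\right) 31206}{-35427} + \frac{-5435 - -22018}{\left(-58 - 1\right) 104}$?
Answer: $- \frac{18857425}{10351432} \approx -1.8217$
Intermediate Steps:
$\frac{\left(-1\right) 31206}{-35427} + \frac{-5435 - -22018}{\left(-58 - 1\right) 104} = \left(-31206\right) \left(- \frac{1}{35427}\right) + \frac{-5435 + 22018}{\left(-59\right) 104} = \frac{1486}{1687} + \frac{16583}{-6136} = \frac{1486}{1687} + 16583 \left(- \frac{1}{6136}\right) = \frac{1486}{1687} - \frac{16583}{6136} = - \frac{18857425}{10351432}$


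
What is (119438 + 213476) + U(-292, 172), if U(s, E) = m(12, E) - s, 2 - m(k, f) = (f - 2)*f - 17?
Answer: 303985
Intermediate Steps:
m(k, f) = 19 - f*(-2 + f) (m(k, f) = 2 - ((f - 2)*f - 17) = 2 - ((-2 + f)*f - 17) = 2 - (f*(-2 + f) - 17) = 2 - (-17 + f*(-2 + f)) = 2 + (17 - f*(-2 + f)) = 19 - f*(-2 + f))
U(s, E) = 19 - s - E² + 2*E (U(s, E) = (19 - E² + 2*E) - s = 19 - s - E² + 2*E)
(119438 + 213476) + U(-292, 172) = (119438 + 213476) + (19 - 1*(-292) - 1*172² + 2*172) = 332914 + (19 + 292 - 1*29584 + 344) = 332914 + (19 + 292 - 29584 + 344) = 332914 - 28929 = 303985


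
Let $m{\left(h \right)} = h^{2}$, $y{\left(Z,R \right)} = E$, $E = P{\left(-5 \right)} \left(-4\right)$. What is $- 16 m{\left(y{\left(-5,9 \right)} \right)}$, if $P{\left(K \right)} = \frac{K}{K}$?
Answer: $-256$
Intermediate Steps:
$P{\left(K \right)} = 1$
$E = -4$ ($E = 1 \left(-4\right) = -4$)
$y{\left(Z,R \right)} = -4$
$- 16 m{\left(y{\left(-5,9 \right)} \right)} = - 16 \left(-4\right)^{2} = \left(-16\right) 16 = -256$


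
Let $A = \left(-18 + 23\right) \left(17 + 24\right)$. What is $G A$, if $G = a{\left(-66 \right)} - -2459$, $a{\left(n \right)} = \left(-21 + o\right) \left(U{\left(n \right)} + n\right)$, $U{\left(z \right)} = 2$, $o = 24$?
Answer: $464735$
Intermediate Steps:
$A = 205$ ($A = 5 \cdot 41 = 205$)
$a{\left(n \right)} = 6 + 3 n$ ($a{\left(n \right)} = \left(-21 + 24\right) \left(2 + n\right) = 3 \left(2 + n\right) = 6 + 3 n$)
$G = 2267$ ($G = \left(6 + 3 \left(-66\right)\right) - -2459 = \left(6 - 198\right) + 2459 = -192 + 2459 = 2267$)
$G A = 2267 \cdot 205 = 464735$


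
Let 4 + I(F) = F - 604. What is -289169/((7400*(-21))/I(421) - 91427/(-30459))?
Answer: -149732575707/431856859 ≈ -346.72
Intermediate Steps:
I(F) = -608 + F (I(F) = -4 + (F - 604) = -4 + (-604 + F) = -608 + F)
-289169/((7400*(-21))/I(421) - 91427/(-30459)) = -289169/((7400*(-21))/(-608 + 421) - 91427/(-30459)) = -289169/(-155400/(-187) - 91427*(-1/30459)) = -289169/(-155400*(-1/187) + 91427/30459) = -289169/(155400/187 + 91427/30459) = -289169/431856859/517803 = -289169*517803/431856859 = -149732575707/431856859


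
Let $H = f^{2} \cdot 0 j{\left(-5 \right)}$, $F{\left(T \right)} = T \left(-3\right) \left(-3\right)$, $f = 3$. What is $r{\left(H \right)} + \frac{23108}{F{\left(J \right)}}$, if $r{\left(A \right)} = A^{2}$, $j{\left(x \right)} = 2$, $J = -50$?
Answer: $- \frac{11554}{225} \approx -51.351$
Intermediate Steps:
$F{\left(T \right)} = 9 T$ ($F{\left(T \right)} = - 3 T \left(-3\right) = 9 T$)
$H = 0$ ($H = 3^{2} \cdot 0 \cdot 2 = 9 \cdot 0 \cdot 2 = 0 \cdot 2 = 0$)
$r{\left(H \right)} + \frac{23108}{F{\left(J \right)}} = 0^{2} + \frac{23108}{9 \left(-50\right)} = 0 + \frac{23108}{-450} = 0 + 23108 \left(- \frac{1}{450}\right) = 0 - \frac{11554}{225} = - \frac{11554}{225}$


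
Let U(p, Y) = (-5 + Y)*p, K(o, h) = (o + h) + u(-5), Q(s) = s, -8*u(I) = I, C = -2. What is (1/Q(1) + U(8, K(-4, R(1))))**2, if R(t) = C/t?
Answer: 6724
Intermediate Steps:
R(t) = -2/t
u(I) = -I/8
K(o, h) = 5/8 + h + o (K(o, h) = (o + h) - 1/8*(-5) = (h + o) + 5/8 = 5/8 + h + o)
U(p, Y) = p*(-5 + Y)
(1/Q(1) + U(8, K(-4, R(1))))**2 = (1/1 + 8*(-5 + (5/8 - 2/1 - 4)))**2 = (1 + 8*(-5 + (5/8 - 2*1 - 4)))**2 = (1 + 8*(-5 + (5/8 - 2 - 4)))**2 = (1 + 8*(-5 - 43/8))**2 = (1 + 8*(-83/8))**2 = (1 - 83)**2 = (-82)**2 = 6724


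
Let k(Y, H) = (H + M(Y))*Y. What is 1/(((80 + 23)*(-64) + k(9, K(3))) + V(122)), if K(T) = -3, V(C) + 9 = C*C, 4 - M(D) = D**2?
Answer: 1/7563 ≈ 0.00013222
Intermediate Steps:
M(D) = 4 - D**2
V(C) = -9 + C**2 (V(C) = -9 + C*C = -9 + C**2)
k(Y, H) = Y*(4 + H - Y**2) (k(Y, H) = (H + (4 - Y**2))*Y = (4 + H - Y**2)*Y = Y*(4 + H - Y**2))
1/(((80 + 23)*(-64) + k(9, K(3))) + V(122)) = 1/(((80 + 23)*(-64) + 9*(4 - 3 - 1*9**2)) + (-9 + 122**2)) = 1/((103*(-64) + 9*(4 - 3 - 1*81)) + (-9 + 14884)) = 1/((-6592 + 9*(4 - 3 - 81)) + 14875) = 1/((-6592 + 9*(-80)) + 14875) = 1/((-6592 - 720) + 14875) = 1/(-7312 + 14875) = 1/7563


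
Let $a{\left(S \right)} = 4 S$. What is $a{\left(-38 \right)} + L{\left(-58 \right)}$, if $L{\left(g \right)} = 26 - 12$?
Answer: $-138$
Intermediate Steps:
$L{\left(g \right)} = 14$
$a{\left(-38 \right)} + L{\left(-58 \right)} = 4 \left(-38\right) + 14 = -152 + 14 = -138$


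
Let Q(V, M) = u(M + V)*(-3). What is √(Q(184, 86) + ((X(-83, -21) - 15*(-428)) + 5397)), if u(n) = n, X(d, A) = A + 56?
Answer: √11042 ≈ 105.08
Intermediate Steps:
X(d, A) = 56 + A
Q(V, M) = -3*M - 3*V (Q(V, M) = (M + V)*(-3) = -3*M - 3*V)
√(Q(184, 86) + ((X(-83, -21) - 15*(-428)) + 5397)) = √((-3*86 - 3*184) + (((56 - 21) - 15*(-428)) + 5397)) = √((-258 - 552) + ((35 + 6420) + 5397)) = √(-810 + (6455 + 5397)) = √(-810 + 11852) = √11042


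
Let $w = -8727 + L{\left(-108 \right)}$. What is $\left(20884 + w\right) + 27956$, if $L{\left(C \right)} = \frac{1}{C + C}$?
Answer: $\frac{8664407}{216} \approx 40113.0$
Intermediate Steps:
$L{\left(C \right)} = \frac{1}{2 C}$
$w = - \frac{1885033}{216}$ ($w = -8727 + \frac{1}{2 \left(-108\right)} = -8727 + \frac{1}{2} \left(- \frac{1}{108}\right) = -8727 - \frac{1}{216} = - \frac{1885033}{216} \approx -8727.0$)
$\left(20884 + w\right) + 27956 = \left(20884 - \frac{1885033}{216}\right) + 27956 = \frac{2625911}{216} + 27956 = \frac{8664407}{216}$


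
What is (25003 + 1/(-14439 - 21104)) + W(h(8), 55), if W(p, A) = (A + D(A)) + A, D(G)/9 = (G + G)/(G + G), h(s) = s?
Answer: 892911245/35543 ≈ 25122.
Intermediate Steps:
D(G) = 9 (D(G) = 9*((G + G)/(G + G)) = 9*((2*G)/((2*G))) = 9*((2*G)*(1/(2*G))) = 9*1 = 9)
W(p, A) = 9 + 2*A (W(p, A) = (A + 9) + A = (9 + A) + A = 9 + 2*A)
(25003 + 1/(-14439 - 21104)) + W(h(8), 55) = (25003 + 1/(-14439 - 21104)) + (9 + 2*55) = (25003 + 1/(-35543)) + (9 + 110) = (25003 - 1/35543) + 119 = 888681628/35543 + 119 = 892911245/35543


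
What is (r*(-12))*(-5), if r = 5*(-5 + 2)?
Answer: -900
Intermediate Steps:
r = -15 (r = 5*(-3) = -15)
(r*(-12))*(-5) = -15*(-12)*(-5) = 180*(-5) = -900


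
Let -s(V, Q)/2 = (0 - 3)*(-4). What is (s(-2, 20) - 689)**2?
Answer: 508369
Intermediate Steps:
s(V, Q) = -24 (s(V, Q) = -2*(0 - 3)*(-4) = -(-6)*(-4) = -2*12 = -24)
(s(-2, 20) - 689)**2 = (-24 - 689)**2 = (-713)**2 = 508369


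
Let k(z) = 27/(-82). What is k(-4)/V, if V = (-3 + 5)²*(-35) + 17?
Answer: 9/3362 ≈ 0.0026770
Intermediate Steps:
k(z) = -27/82 (k(z) = 27*(-1/82) = -27/82)
V = -123 (V = 2²*(-35) + 17 = 4*(-35) + 17 = -140 + 17 = -123)
k(-4)/V = -27/82/(-123) = -27/82*(-1/123) = 9/3362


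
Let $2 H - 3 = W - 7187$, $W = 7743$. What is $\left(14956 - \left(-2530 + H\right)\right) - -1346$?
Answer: $\frac{37105}{2} \approx 18553.0$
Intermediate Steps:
$H = \frac{559}{2}$ ($H = \frac{3}{2} + \frac{7743 - 7187}{2} = \frac{3}{2} + \frac{1}{2} \cdot 556 = \frac{3}{2} + 278 = \frac{559}{2} \approx 279.5$)
$\left(14956 - \left(-2530 + H\right)\right) - -1346 = \left(14956 + \left(2530 - \frac{559}{2}\right)\right) - -1346 = \left(14956 + \left(2530 - \frac{559}{2}\right)\right) + \left(92 + 1254\right) = \left(14956 + \frac{4501}{2}\right) + 1346 = \frac{34413}{2} + 1346 = \frac{37105}{2}$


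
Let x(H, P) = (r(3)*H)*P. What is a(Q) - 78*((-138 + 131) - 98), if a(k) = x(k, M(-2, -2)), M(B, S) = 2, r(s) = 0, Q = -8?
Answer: 8190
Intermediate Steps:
x(H, P) = 0 (x(H, P) = (0*H)*P = 0*P = 0)
a(k) = 0
a(Q) - 78*((-138 + 131) - 98) = 0 - 78*((-138 + 131) - 98) = 0 - 78*(-7 - 98) = 0 - 78*(-105) = 0 + 8190 = 8190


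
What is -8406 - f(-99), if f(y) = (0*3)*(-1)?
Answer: -8406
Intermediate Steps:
f(y) = 0 (f(y) = 0*(-1) = 0)
-8406 - f(-99) = -8406 - 1*0 = -8406 + 0 = -8406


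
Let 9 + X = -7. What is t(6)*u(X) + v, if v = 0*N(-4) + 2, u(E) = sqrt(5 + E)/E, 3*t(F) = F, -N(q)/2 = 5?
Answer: 2 - I*sqrt(11)/8 ≈ 2.0 - 0.41458*I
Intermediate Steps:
X = -16 (X = -9 - 7 = -16)
N(q) = -10 (N(q) = -2*5 = -10)
t(F) = F/3
u(E) = sqrt(5 + E)/E
v = 2 (v = 0*(-10) + 2 = 0 + 2 = 2)
t(6)*u(X) + v = ((1/3)*6)*(sqrt(5 - 16)/(-16)) + 2 = 2*(-I*sqrt(11)/16) + 2 = -I*sqrt(11)/8 + 2 = 2 - I*sqrt(11)/8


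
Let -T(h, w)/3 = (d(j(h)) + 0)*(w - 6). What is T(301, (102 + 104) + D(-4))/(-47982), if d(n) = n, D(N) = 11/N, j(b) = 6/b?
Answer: 2367/9628388 ≈ 0.00024584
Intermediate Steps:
T(h, w) = -18*(-6 + w)/h (T(h, w) = -3*(6/h + 0)*(w - 6) = -3*6/h*(-6 + w) = -18*(-6 + w)/h)
T(301, (102 + 104) + D(-4))/(-47982) = (18*(6 - ((102 + 104) + 11/(-4)))/301)/(-47982) = (18*(1/301)*(6 - (206 + 11*(-1/4))))*(-1/47982) = (18*(1/301)*(6 - (206 - 11/4)))*(-1/47982) = (18*(1/301)*(6 - 1*813/4))*(-1/47982) = (18*(1/301)*(6 - 813/4))*(-1/47982) = (18*(1/301)*(-789/4))*(-1/47982) = -7101/602*(-1/47982) = 2367/9628388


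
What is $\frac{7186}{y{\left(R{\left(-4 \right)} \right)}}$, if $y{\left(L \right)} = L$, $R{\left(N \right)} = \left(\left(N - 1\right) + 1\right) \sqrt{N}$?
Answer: $\frac{3593 i}{4} \approx 898.25 i$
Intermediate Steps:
$R{\left(N \right)} = N^{\frac{3}{2}}$ ($R{\left(N \right)} = \left(\left(-1 + N\right) + 1\right) \sqrt{N} = N \sqrt{N} = N^{\frac{3}{2}}$)
$\frac{7186}{y{\left(R{\left(-4 \right)} \right)}} = \frac{7186}{\left(-4\right)^{\frac{3}{2}}} = \frac{7186}{\left(-8\right) i} = 7186 \frac{i}{8} = \frac{3593 i}{4}$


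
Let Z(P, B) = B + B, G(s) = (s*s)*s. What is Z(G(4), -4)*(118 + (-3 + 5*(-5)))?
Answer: -720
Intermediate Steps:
G(s) = s³ (G(s) = s²*s = s³)
Z(P, B) = 2*B
Z(G(4), -4)*(118 + (-3 + 5*(-5))) = (2*(-4))*(118 + (-3 + 5*(-5))) = -8*(118 + (-3 - 25)) = -8*(118 - 28) = -8*90 = -720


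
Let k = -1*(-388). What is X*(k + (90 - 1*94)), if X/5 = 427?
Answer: 819840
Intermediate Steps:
X = 2135 (X = 5*427 = 2135)
k = 388
X*(k + (90 - 1*94)) = 2135*(388 + (90 - 1*94)) = 2135*(388 + (90 - 94)) = 2135*(388 - 4) = 2135*384 = 819840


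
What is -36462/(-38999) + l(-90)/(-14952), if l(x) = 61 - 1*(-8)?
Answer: 3064909/3294424 ≈ 0.93033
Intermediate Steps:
l(x) = 69 (l(x) = 61 + 8 = 69)
-36462/(-38999) + l(-90)/(-14952) = -36462/(-38999) + 69/(-14952) = -36462*(-1/38999) + 69*(-1/14952) = 618/661 - 23/4984 = 3064909/3294424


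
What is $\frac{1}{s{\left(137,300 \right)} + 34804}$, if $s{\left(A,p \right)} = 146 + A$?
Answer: $\frac{1}{35087} \approx 2.8501 \cdot 10^{-5}$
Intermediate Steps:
$\frac{1}{s{\left(137,300 \right)} + 34804} = \frac{1}{\left(146 + 137\right) + 34804} = \frac{1}{283 + 34804} = \frac{1}{35087}$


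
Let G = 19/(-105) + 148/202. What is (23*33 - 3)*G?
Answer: 210636/505 ≈ 417.10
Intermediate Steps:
G = 5851/10605 (G = 19*(-1/105) + 148*(1/202) = -19/105 + 74/101 = 5851/10605 ≈ 0.55172)
(23*33 - 3)*G = (23*33 - 3)*(5851/10605) = (759 - 3)*(5851/10605) = 756*(5851/10605) = 210636/505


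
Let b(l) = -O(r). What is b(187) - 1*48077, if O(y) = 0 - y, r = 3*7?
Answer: -48056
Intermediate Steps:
r = 21
O(y) = -y
b(l) = 21 (b(l) = -(-1)*21 = -1*(-21) = 21)
b(187) - 1*48077 = 21 - 1*48077 = 21 - 48077 = -48056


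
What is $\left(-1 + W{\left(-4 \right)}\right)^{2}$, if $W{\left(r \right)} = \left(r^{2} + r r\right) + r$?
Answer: $729$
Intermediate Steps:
$W{\left(r \right)} = r + 2 r^{2}$ ($W{\left(r \right)} = \left(r^{2} + r^{2}\right) + r = 2 r^{2} + r = r + 2 r^{2}$)
$\left(-1 + W{\left(-4 \right)}\right)^{2} = \left(-1 - 4 \left(1 + 2 \left(-4\right)\right)\right)^{2} = \left(-1 - 4 \left(1 - 8\right)\right)^{2} = \left(-1 - -28\right)^{2} = \left(-1 + 28\right)^{2} = 27^{2} = 729$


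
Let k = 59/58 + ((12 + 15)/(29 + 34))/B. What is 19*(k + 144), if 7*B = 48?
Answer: 1279023/464 ≈ 2756.5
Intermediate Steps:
B = 48/7 (B = (1/7)*48 = 48/7 ≈ 6.8571)
k = 501/464 (k = 59/58 + ((12 + 15)/(29 + 34))/(48/7) = 59*(1/58) + (27/63)*(7/48) = 59/58 + (27*(1/63))*(7/48) = 59/58 + (3/7)*(7/48) = 59/58 + 1/16 = 501/464 ≈ 1.0797)
19*(k + 144) = 19*(501/464 + 144) = 19*(67317/464) = 1279023/464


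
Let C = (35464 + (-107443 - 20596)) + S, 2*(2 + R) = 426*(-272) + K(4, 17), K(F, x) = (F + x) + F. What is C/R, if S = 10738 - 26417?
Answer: 216508/115851 ≈ 1.8688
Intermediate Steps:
K(F, x) = x + 2*F
S = -15679
R = -115851/2 (R = -2 + (426*(-272) + (17 + 2*4))/2 = -2 + (-115872 + (17 + 8))/2 = -2 + (-115872 + 25)/2 = -2 + (½)*(-115847) = -2 - 115847/2 = -115851/2 ≈ -57926.)
C = -108254 (C = (35464 + (-107443 - 20596)) - 15679 = (35464 - 128039) - 15679 = -92575 - 15679 = -108254)
C/R = -108254/(-115851/2) = -108254*(-2/115851) = 216508/115851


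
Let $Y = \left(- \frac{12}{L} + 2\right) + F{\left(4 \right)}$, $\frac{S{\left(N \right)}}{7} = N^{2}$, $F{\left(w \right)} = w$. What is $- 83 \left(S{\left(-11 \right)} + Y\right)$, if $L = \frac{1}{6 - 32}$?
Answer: $-96695$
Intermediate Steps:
$S{\left(N \right)} = 7 N^{2}$
$L = - \frac{1}{26}$ ($L = \frac{1}{-26} = - \frac{1}{26} \approx -0.038462$)
$Y = 318$ ($Y = \left(- \frac{12}{- \frac{1}{26}} + 2\right) + 4 = \left(\left(-12\right) \left(-26\right) + 2\right) + 4 = \left(312 + 2\right) + 4 = 314 + 4 = 318$)
$- 83 \left(S{\left(-11 \right)} + Y\right) = - 83 \left(7 \left(-11\right)^{2} + 318\right) = - 83 \left(7 \cdot 121 + 318\right) = - 83 \left(847 + 318\right) = \left(-83\right) 1165 = -96695$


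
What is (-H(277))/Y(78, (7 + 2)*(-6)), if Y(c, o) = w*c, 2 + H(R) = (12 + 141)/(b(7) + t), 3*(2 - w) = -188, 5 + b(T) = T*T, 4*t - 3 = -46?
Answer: -173/335426 ≈ -0.00051576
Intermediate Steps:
t = -43/4 (t = 3/4 + (1/4)*(-46) = 3/4 - 23/2 = -43/4 ≈ -10.750)
b(T) = -5 + T**2 (b(T) = -5 + T*T = -5 + T**2)
w = 194/3 (w = 2 - 1/3*(-188) = 2 + 188/3 = 194/3 ≈ 64.667)
H(R) = 346/133 (H(R) = -2 + (12 + 141)/((-5 + 7**2) - 43/4) = -2 + 153/((-5 + 49) - 43/4) = -2 + 153/(44 - 43/4) = -2 + 153/(133/4) = -2 + 153*(4/133) = -2 + 612/133 = 346/133)
Y(c, o) = 194*c/3
(-H(277))/Y(78, (7 + 2)*(-6)) = (-1*346/133)/(((194/3)*78)) = -346/133/5044 = -346/133*1/5044 = -173/335426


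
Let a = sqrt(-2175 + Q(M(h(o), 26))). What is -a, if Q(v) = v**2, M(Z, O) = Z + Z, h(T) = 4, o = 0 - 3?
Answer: -I*sqrt(2111) ≈ -45.946*I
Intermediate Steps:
o = -3
M(Z, O) = 2*Z
a = I*sqrt(2111) (a = sqrt(-2175 + (2*4)**2) = sqrt(-2175 + 8**2) = sqrt(-2175 + 64) = sqrt(-2111) = I*sqrt(2111) ≈ 45.946*I)
-a = -I*sqrt(2111)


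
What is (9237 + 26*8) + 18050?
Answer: 27495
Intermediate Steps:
(9237 + 26*8) + 18050 = (9237 + 208) + 18050 = 9445 + 18050 = 27495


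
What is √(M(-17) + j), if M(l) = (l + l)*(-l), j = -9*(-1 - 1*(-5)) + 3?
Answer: I*√611 ≈ 24.718*I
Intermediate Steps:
j = -33 (j = -9*(-1 + 5) + 3 = -9*4 + 3 = -36 + 3 = -33)
M(l) = -2*l² (M(l) = (2*l)*(-l) = -2*l²)
√(M(-17) + j) = √(-2*(-17)² - 33) = √(-2*289 - 33) = √(-578 - 33) = √(-611) = I*√611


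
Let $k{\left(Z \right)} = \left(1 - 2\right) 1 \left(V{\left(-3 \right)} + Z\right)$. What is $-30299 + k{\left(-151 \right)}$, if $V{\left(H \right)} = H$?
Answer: $-30145$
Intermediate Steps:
$k{\left(Z \right)} = 3 - Z$ ($k{\left(Z \right)} = \left(1 - 2\right) 1 \left(-3 + Z\right) = \left(-1\right) 1 \left(-3 + Z\right) = - (-3 + Z) = 3 - Z$)
$-30299 + k{\left(-151 \right)} = -30299 + \left(3 - -151\right) = -30299 + \left(3 + 151\right) = -30299 + 154 = -30145$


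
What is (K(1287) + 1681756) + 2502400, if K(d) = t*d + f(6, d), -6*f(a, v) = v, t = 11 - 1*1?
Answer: 8393623/2 ≈ 4.1968e+6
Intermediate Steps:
t = 10 (t = 11 - 1 = 10)
f(a, v) = -v/6
K(d) = 59*d/6 (K(d) = 10*d - d/6 = 59*d/6)
(K(1287) + 1681756) + 2502400 = ((59/6)*1287 + 1681756) + 2502400 = (25311/2 + 1681756) + 2502400 = 3388823/2 + 2502400 = 8393623/2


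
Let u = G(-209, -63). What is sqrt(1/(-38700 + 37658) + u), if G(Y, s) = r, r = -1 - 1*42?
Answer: I*sqrt(46688894)/1042 ≈ 6.5575*I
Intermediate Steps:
r = -43 (r = -1 - 42 = -43)
G(Y, s) = -43
u = -43
sqrt(1/(-38700 + 37658) + u) = sqrt(1/(-38700 + 37658) - 43) = sqrt(1/(-1042) - 43) = sqrt(-1/1042 - 43) = sqrt(-44807/1042) = I*sqrt(46688894)/1042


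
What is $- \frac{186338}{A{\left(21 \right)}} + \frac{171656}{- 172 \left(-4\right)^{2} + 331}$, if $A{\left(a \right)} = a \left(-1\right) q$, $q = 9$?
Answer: $\frac{46520146}{50841} \approx 915.01$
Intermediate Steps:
$A{\left(a \right)} = - 9 a$ ($A{\left(a \right)} = a \left(-1\right) 9 = - a 9 = - 9 a$)
$- \frac{186338}{A{\left(21 \right)}} + \frac{171656}{- 172 \left(-4\right)^{2} + 331} = - \frac{186338}{\left(-9\right) 21} + \frac{171656}{- 172 \left(-4\right)^{2} + 331} = - \frac{186338}{-189} + \frac{171656}{\left(-172\right) 16 + 331} = \left(-186338\right) \left(- \frac{1}{189}\right) + \frac{171656}{-2752 + 331} = \frac{186338}{189} + \frac{171656}{-2421} = \frac{186338}{189} + 171656 \left(- \frac{1}{2421}\right) = \frac{186338}{189} - \frac{171656}{2421} = \frac{46520146}{50841}$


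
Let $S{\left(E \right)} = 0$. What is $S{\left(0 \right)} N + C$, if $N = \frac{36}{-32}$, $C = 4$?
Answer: $4$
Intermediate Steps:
$N = - \frac{9}{8}$ ($N = 36 \left(- \frac{1}{32}\right) = - \frac{9}{8} \approx -1.125$)
$S{\left(0 \right)} N + C = 0 \left(- \frac{9}{8}\right) + 4 = 0 + 4 = 4$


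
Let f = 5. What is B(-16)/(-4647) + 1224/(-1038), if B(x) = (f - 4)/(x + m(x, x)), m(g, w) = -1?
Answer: -16115623/13666827 ≈ -1.1792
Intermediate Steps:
B(x) = 1/(-1 + x) (B(x) = (5 - 4)/(x - 1) = 1/(-1 + x))
B(-16)/(-4647) + 1224/(-1038) = 1/(-1 - 16*(-4647)) + 1224/(-1038) = -1/4647/(-17) + 1224*(-1/1038) = -1/17*(-1/4647) - 204/173 = 1/78999 - 204/173 = -16115623/13666827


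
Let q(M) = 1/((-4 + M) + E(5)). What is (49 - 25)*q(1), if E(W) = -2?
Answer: -24/5 ≈ -4.8000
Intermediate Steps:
q(M) = 1/(-6 + M) (q(M) = 1/((-4 + M) - 2) = 1/(-6 + M))
(49 - 25)*q(1) = (49 - 25)/(-6 + 1) = 24/(-5) = 24*(-⅕) = -24/5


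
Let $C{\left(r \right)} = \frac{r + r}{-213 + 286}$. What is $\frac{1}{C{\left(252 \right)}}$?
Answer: $\frac{73}{504} \approx 0.14484$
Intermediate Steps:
$C{\left(r \right)} = \frac{2 r}{73}$
$\frac{1}{C{\left(252 \right)}} = \frac{1}{\frac{2}{73} \cdot 252} = \frac{1}{\frac{504}{73}} = \frac{73}{504}$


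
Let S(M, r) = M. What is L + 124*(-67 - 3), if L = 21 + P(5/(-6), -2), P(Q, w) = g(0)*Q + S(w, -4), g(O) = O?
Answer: -8661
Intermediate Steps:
P(Q, w) = w (P(Q, w) = 0*Q + w = 0 + w = w)
L = 19 (L = 21 - 2 = 19)
L + 124*(-67 - 3) = 19 + 124*(-67 - 3) = 19 + 124*(-70) = 19 - 8680 = -8661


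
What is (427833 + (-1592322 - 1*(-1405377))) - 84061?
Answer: 156827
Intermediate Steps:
(427833 + (-1592322 - 1*(-1405377))) - 84061 = (427833 + (-1592322 + 1405377)) - 84061 = (427833 - 186945) - 84061 = 240888 - 84061 = 156827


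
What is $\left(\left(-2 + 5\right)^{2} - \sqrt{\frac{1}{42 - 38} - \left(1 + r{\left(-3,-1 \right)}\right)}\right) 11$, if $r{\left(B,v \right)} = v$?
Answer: $\frac{187}{2} \approx 93.5$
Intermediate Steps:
$\left(\left(-2 + 5\right)^{2} - \sqrt{\frac{1}{42 - 38} - \left(1 + r{\left(-3,-1 \right)}\right)}\right) 11 = \left(\left(-2 + 5\right)^{2} - \sqrt{\frac{1}{42 - 38} - 0}\right) 11 = \left(3^{2} - \sqrt{\frac{1}{4} + \left(-1 + 1\right)}\right) 11 = \left(9 - \sqrt{\frac{1}{4} + 0}\right) 11 = \left(9 - \sqrt{\frac{1}{4}}\right) 11 = \left(9 - \frac{1}{2}\right) 11 = \frac{17}{2} \cdot 11 = \frac{187}{2}$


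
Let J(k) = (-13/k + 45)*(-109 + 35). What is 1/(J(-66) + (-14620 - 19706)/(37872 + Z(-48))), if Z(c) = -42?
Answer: -208065/696077948 ≈ -0.00029891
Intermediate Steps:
J(k) = -3330 + 962/k (J(k) = (45 - 13/k)*(-74) = -3330 + 962/k)
1/(J(-66) + (-14620 - 19706)/(37872 + Z(-48))) = 1/((-3330 + 962/(-66)) + (-14620 - 19706)/(37872 - 42)) = 1/((-3330 + 962*(-1/66)) - 34326/37830) = 1/((-3330 - 481/33) - 34326*1/37830) = 1/(-110371/33 - 5721/6305) = 1/(-696077948/208065) = -208065/696077948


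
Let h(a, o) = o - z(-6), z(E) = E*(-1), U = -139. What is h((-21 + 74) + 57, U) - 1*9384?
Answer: -9529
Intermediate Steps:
z(E) = -E
h(a, o) = -6 + o (h(a, o) = o - (-1)*(-6) = o - 1*6 = o - 6 = -6 + o)
h((-21 + 74) + 57, U) - 1*9384 = (-6 - 139) - 1*9384 = -145 - 9384 = -9529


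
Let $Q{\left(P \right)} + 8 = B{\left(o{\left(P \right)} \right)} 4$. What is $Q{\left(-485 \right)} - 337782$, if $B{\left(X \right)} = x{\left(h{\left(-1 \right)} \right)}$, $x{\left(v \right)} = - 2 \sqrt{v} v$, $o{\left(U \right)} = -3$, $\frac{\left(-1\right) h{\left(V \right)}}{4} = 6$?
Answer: $-337790 + 384 i \sqrt{6} \approx -3.3779 \cdot 10^{5} + 940.6 i$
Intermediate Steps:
$h{\left(V \right)} = -24$ ($h{\left(V \right)} = \left(-4\right) 6 = -24$)
$x{\left(v \right)} = - 2 v^{\frac{3}{2}}$
$B{\left(X \right)} = 96 i \sqrt{6}$ ($B{\left(X \right)} = - 2 \left(-24\right)^{\frac{3}{2}} = - 2 \left(- 48 i \sqrt{6}\right) = 96 i \sqrt{6}$)
$Q{\left(P \right)} = -8 + 384 i \sqrt{6}$ ($Q{\left(P \right)} = -8 + 96 i \sqrt{6} \cdot 4 = -8 + 384 i \sqrt{6}$)
$Q{\left(-485 \right)} - 337782 = \left(-8 + 384 i \sqrt{6}\right) - 337782 = -337790 + 384 i \sqrt{6}$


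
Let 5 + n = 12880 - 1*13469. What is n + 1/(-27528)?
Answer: -16351633/27528 ≈ -594.00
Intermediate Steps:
n = -594 (n = -5 + (12880 - 1*13469) = -5 + (12880 - 13469) = -5 - 589 = -594)
n + 1/(-27528) = -594 + 1/(-27528) = -594 - 1/27528 = -16351633/27528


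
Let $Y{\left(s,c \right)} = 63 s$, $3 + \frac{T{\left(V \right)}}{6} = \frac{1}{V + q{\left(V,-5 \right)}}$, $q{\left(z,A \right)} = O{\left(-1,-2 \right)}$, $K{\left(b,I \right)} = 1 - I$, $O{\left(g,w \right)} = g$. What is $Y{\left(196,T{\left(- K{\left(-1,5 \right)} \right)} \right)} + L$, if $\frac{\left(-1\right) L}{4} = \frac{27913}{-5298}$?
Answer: $\frac{32765678}{2649} \approx 12369.0$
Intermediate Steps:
$q{\left(z,A \right)} = -1$
$L = \frac{55826}{2649}$ ($L = - 4 \frac{27913}{-5298} = - 4 \cdot 27913 \left(- \frac{1}{5298}\right) = \left(-4\right) \left(- \frac{27913}{5298}\right) = \frac{55826}{2649} \approx 21.074$)
$T{\left(V \right)} = -18 + \frac{6}{-1 + V}$ ($T{\left(V \right)} = -18 + \frac{6}{V - 1} = -18 + \frac{6}{-1 + V}$)
$Y{\left(196,T{\left(- K{\left(-1,5 \right)} \right)} \right)} + L = 63 \cdot 196 + \frac{55826}{2649} = 12348 + \frac{55826}{2649} = \frac{32765678}{2649}$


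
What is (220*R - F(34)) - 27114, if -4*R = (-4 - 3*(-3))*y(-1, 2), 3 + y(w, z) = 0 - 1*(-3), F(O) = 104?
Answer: -27218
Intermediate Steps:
y(w, z) = 0 (y(w, z) = -3 + (0 - 1*(-3)) = -3 + (0 + 3) = -3 + 3 = 0)
R = 0 (R = -(-4 - 3*(-3))*0/4 = -(-4 + 9)*0/4 = -5*0/4 = -¼*0 = 0)
(220*R - F(34)) - 27114 = (220*0 - 1*104) - 27114 = (0 - 104) - 27114 = -104 - 27114 = -27218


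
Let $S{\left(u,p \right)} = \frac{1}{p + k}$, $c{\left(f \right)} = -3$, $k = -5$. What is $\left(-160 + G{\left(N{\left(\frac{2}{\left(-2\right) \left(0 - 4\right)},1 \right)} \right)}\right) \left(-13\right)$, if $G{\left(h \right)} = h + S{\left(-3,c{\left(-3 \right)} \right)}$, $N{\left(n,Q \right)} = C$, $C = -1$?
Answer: $\frac{16757}{8} \approx 2094.6$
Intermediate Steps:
$S{\left(u,p \right)} = \frac{1}{-5 + p}$ ($S{\left(u,p \right)} = \frac{1}{p - 5} = \frac{1}{-5 + p}$)
$N{\left(n,Q \right)} = -1$
$G{\left(h \right)} = - \frac{1}{8} + h$ ($G{\left(h \right)} = h + \frac{1}{-5 - 3} = h + \frac{1}{-8} = h - \frac{1}{8} = - \frac{1}{8} + h$)
$\left(-160 + G{\left(N{\left(\frac{2}{\left(-2\right) \left(0 - 4\right)},1 \right)} \right)}\right) \left(-13\right) = \left(-160 - \frac{9}{8}\right) \left(-13\right) = \left(- \frac{1289}{8}\right) \left(-13\right) = \frac{16757}{8}$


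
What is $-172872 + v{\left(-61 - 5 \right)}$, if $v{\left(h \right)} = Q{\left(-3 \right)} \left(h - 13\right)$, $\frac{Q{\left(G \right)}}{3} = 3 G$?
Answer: $-170739$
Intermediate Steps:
$Q{\left(G \right)} = 9 G$ ($Q{\left(G \right)} = 3 \cdot 3 G = 9 G$)
$v{\left(h \right)} = 351 - 27 h$ ($v{\left(h \right)} = 9 \left(-3\right) \left(h - 13\right) = - 27 \left(-13 + h\right) = 351 - 27 h$)
$-172872 + v{\left(-61 - 5 \right)} = -172872 - \left(-351 + 27 \left(-61 - 5\right)\right) = -172872 + \left(351 - -1782\right) = -172872 + \left(351 + 1782\right) = -172872 + 2133 = -170739$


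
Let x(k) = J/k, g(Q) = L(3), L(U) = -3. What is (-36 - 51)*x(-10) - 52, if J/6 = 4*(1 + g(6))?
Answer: -2348/5 ≈ -469.60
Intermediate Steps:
g(Q) = -3
J = -48 (J = 6*(4*(1 - 3)) = 6*(4*(-2)) = 6*(-8) = -48)
x(k) = -48/k
(-36 - 51)*x(-10) - 52 = (-36 - 51)*(-48/(-10)) - 52 = -(-4176)*(-1)/10 - 52 = -87*24/5 - 52 = -2088/5 - 52 = -2348/5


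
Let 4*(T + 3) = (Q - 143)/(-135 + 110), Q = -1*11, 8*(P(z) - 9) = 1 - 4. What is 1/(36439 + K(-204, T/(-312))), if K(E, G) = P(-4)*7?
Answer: 8/291995 ≈ 2.7398e-5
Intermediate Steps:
P(z) = 69/8 (P(z) = 9 + (1 - 4)/8 = 9 + (⅛)*(-3) = 9 - 3/8 = 69/8)
Q = -11
T = -73/50 (T = -3 + ((-11 - 143)/(-135 + 110))/4 = -3 + (-154/(-25))/4 = -3 + (-154*(-1/25))/4 = -3 + (¼)*(154/25) = -3 + 77/50 = -73/50 ≈ -1.4600)
K(E, G) = 483/8 (K(E, G) = (69/8)*7 = 483/8)
1/(36439 + K(-204, T/(-312))) = 1/(36439 + 483/8) = 1/(291995/8) = 8/291995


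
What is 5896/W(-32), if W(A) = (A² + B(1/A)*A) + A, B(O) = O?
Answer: 5896/993 ≈ 5.9376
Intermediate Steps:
W(A) = 1 + A + A² (W(A) = (A² + A/A) + A = (A² + 1) + A = (1 + A²) + A = 1 + A + A²)
5896/W(-32) = 5896/(1 - 32*(1 - 32)) = 5896/(1 - 32*(-31)) = 5896/(1 + 992) = 5896/993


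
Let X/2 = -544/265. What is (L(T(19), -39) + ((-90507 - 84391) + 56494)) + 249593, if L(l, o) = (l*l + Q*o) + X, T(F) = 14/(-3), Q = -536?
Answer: 362783953/2385 ≈ 1.5211e+5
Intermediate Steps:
T(F) = -14/3 (T(F) = 14*(-1/3) = -14/3)
X = -1088/265 (X = 2*(-544/265) = -1088/265 ≈ -4.1057)
L(l, o) = -1088/265 + l**2 - 536*o (L(l, o) = (l*l - 536*o) - 1088/265 = (l**2 - 536*o) - 1088/265 = -1088/265 + l**2 - 536*o)
(L(T(19), -39) + ((-90507 - 84391) + 56494)) + 249593 = ((-1088/265 + (-14/3)**2 - 536*(-39)) + ((-90507 - 84391) + 56494)) + 249593 = ((-1088/265 + 196/9 + 20904) + (-174898 + 56494)) + 249593 = (49898188/2385 - 118404) + 249593 = -232495352/2385 + 249593 = 362783953/2385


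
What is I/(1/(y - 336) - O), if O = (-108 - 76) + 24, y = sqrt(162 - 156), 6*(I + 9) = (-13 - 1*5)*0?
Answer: -162558576/2889876481 - 9*sqrt(6)/2889876481 ≈ -0.056251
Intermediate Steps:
I = -9 (I = -9 + ((-13 - 1*5)*0)/6 = -9 + ((-13 - 5)*0)/6 = -9 + (-18*0)/6 = -9 + (1/6)*0 = -9 + 0 = -9)
y = sqrt(6) ≈ 2.4495
O = -160 (O = -184 + 24 = -160)
I/(1/(y - 336) - O) = -9/(1/(sqrt(6) - 336) - 1*(-160)) = -9/(1/(-336 + sqrt(6)) + 160) = -9/(160 + 1/(-336 + sqrt(6)))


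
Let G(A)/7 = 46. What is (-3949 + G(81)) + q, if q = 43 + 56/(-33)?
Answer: -118328/33 ≈ -3585.7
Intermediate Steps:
G(A) = 322 (G(A) = 7*46 = 322)
q = 1363/33 (q = 43 + 56*(-1/33) = 43 - 56/33 = 1363/33 ≈ 41.303)
(-3949 + G(81)) + q = (-3949 + 322) + 1363/33 = -3627 + 1363/33 = -118328/33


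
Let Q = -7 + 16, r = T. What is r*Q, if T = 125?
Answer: 1125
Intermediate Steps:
r = 125
Q = 9
r*Q = 125*9 = 1125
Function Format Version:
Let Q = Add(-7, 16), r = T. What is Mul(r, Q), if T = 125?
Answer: 1125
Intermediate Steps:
r = 125
Q = 9
Mul(r, Q) = Mul(125, 9) = 1125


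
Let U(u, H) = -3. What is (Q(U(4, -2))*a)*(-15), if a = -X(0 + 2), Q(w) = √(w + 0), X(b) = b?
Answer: 30*I*√3 ≈ 51.962*I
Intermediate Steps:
Q(w) = √w
a = -2 (a = -(0 + 2) = -1*2 = -2)
(Q(U(4, -2))*a)*(-15) = (√(-3)*(-2))*(-15) = ((I*√3)*(-2))*(-15) = -2*I*√3*(-15) = 30*I*√3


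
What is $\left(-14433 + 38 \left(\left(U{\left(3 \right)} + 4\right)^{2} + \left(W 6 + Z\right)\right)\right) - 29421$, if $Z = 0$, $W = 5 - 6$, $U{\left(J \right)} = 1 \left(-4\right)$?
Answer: $-44082$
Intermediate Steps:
$U{\left(J \right)} = -4$
$W = -1$ ($W = 5 - 6 = -1$)
$\left(-14433 + 38 \left(\left(U{\left(3 \right)} + 4\right)^{2} + \left(W 6 + Z\right)\right)\right) - 29421 = \left(-14433 + 38 \left(\left(-4 + 4\right)^{2} + \left(\left(-1\right) 6 + 0\right)\right)\right) - 29421 = \left(-14433 + 38 \left(0^{2} + \left(-6 + 0\right)\right)\right) - 29421 = \left(-14433 + 38 \left(0 - 6\right)\right) - 29421 = \left(-14433 + 38 \left(-6\right)\right) - 29421 = \left(-14433 - 228\right) - 29421 = -14661 - 29421 = -44082$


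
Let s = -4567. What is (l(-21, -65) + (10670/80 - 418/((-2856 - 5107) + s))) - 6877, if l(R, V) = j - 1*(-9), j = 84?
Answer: -333327653/50120 ≈ -6650.6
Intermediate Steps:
l(R, V) = 93 (l(R, V) = 84 - 1*(-9) = 84 + 9 = 93)
(l(-21, -65) + (10670/80 - 418/((-2856 - 5107) + s))) - 6877 = (93 + (10670/80 - 418/((-2856 - 5107) - 4567))) - 6877 = (93 + (10670*(1/80) - 418/(-7963 - 4567))) - 6877 = (93 + (1067/8 - 418/(-12530))) - 6877 = (93 + (1067/8 - 418*(-1/12530))) - 6877 = (93 + (1067/8 + 209/6265)) - 6877 = (93 + 6686427/50120) - 6877 = 11347587/50120 - 6877 = -333327653/50120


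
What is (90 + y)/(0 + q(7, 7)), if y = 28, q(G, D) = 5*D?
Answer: 118/35 ≈ 3.3714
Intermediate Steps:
(90 + y)/(0 + q(7, 7)) = (90 + 28)/(0 + 5*7) = 118/(0 + 35) = 118/35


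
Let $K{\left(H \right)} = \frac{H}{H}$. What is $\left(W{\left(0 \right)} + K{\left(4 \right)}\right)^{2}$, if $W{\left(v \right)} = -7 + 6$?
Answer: $0$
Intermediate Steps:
$W{\left(v \right)} = -1$
$K{\left(H \right)} = 1$
$\left(W{\left(0 \right)} + K{\left(4 \right)}\right)^{2} = \left(-1 + 1\right)^{2} = 0^{2} = 0$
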